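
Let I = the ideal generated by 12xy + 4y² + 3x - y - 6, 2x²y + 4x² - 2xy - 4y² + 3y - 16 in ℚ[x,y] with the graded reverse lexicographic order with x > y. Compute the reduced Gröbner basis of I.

G = {x³ - 3/7x² + 34/63y² - 110/21x - 47/18y + 88/21, y³ + 63/4x² - 63/4y² + 51/8x + 91/8y - 303/4, xy + ⅓y² + ¼x - 1/12y - ½}

f_1 = 12xy + 4y² + 3x - y - 6, LT = xy.
f_2 = 2x²y + 4x² - 2xy - 4y² + 3y - 16, LT = x²y.

S(f_1,f_2): lcm = x²y. S = ⅓xy² - 7/4x² + 11/12xy + 2y² - ½x - 3/2y + 8.
  leading term xy²: subtract (1/36y)·f_1 from ⅓xy² - 7/4x² + 11/12xy + 2y² - ½x - 3/2y + 8 → -1/9y³ - 7/4x² + ⅚xy + 73/36y² - ½x - 4/3y + 8
  leading term y³: no divisor's leading term divides it; move -1/9y³ to the remainder.
  leading term x²: no divisor's leading term divides it; move -7/4x² to the remainder.
  leading term xy: subtract (5/72)·f_1 from ⅚xy + 73/36y² - ½x - 4/3y + 8 → 7/4y² - 17/24x - 91/72y + 101/12
  leading term y²: no divisor's leading term divides it; move 7/4y² to the remainder.
  leading term x: no divisor's leading term divides it; move -17/24x to the remainder.
  leading term y: no divisor's leading term divides it; move -91/72y to the remainder.
  leading term 1: no divisor's leading term divides it; move 101/12 to the remainder.
  remainder -1/9y³ - 7/4x² + 7/4y² - 17/24x - 91/72y + 101/12 ≠ 0; add g_3 = -1/9y³ - 7/4x² + 7/4y² - 17/24x - 91/72y + 101/12 to the basis.

S(f_1,g_3): lcm = xy³. S = ⅓y⁴ - 63/4x³ + 16xy² - 1/12y³ - 51/8x² - 91/8xy - ½y² + 303/4x.
  leading term y⁴: subtract (-3y)·g_3 from ⅓y⁴ - 63/4x³ + 16xy² - 1/12y³ - 51/8x² - 91/8xy - ½y² + 303/4x → -63/4x³ - 21/4x²y + 16xy² + 31/6y³ - 51/8x² - 27/2xy - 103/24y² + 303/4x + 101/4y
  leading term x³: no divisor's leading term divides it; move -63/4x³ to the remainder.
  leading term x²y: subtract (-7/16x)·f_1 from -21/4x²y + 16xy² + 31/6y³ - 51/8x² - 27/2xy - 103/24y² + 303/4x + 101/4y → 71/4xy² + 31/6y³ - 81/16x² - 223/16xy - 103/24y² + 585/8x + 101/4y
  leading term xy²: subtract (71/48y)·f_1 from 71/4xy² + 31/6y³ - 81/16x² - 223/16xy - 103/24y² + 585/8x + 101/4y → -¾y³ - 81/16x² - 147/8xy - 45/16y² + 585/8x + 273/8y
  leading term y³: subtract (27/4)·g_3 from -¾y³ - 81/16x² - 147/8xy - 45/16y² + 585/8x + 273/8y → 27/4x² - 147/8xy - 117/8y² + 2493/32x + 1365/32y - 909/16
  leading term x²: no divisor's leading term divides it; move 27/4x² to the remainder.
  leading term xy: subtract (-49/32)·f_1 from -147/8xy - 117/8y² + 2493/32x + 1365/32y - 909/16 → -17/2y² + 165/2x + 329/8y - 66
  leading term y²: no divisor's leading term divides it; move -17/2y² to the remainder.
  leading term x: no divisor's leading term divides it; move 165/2x to the remainder.
  leading term y: no divisor's leading term divides it; move 329/8y to the remainder.
  leading term 1: no divisor's leading term divides it; move -66 to the remainder.
  remainder -63/4x³ + 27/4x² - 17/2y² + 165/2x + 329/8y - 66 ≠ 0; add g_4 = -63/4x³ + 27/4x² - 17/2y² + 165/2x + 329/8y - 66 to the basis.

The other S-polynomials (S(f_2,g_3), S(f_1,g_4), S(f_2,g_4), S(g_3,g_4)) all reduce to 0 modulo the current basis, so we have a Gröbner basis.
Inter-reduce: drop elements whose leading term is divisible by another's, tail-reduce, and make monic.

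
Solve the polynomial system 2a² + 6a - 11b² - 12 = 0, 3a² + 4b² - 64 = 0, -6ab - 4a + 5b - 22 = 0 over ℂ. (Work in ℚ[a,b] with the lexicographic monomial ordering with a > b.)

{(4, -2)}

Compute a lex Gröbner basis by Buchberger's algorithm.
f_1 = 2a² + 6a - 11b² - 12, LT = a².
f_2 = 3a² + 4b² - 64, LT = a².
f_3 = -6ab - 4a + 5b - 22, LT = ab.

S(f_1,f_2): lcm = a². S = 3a - 41/6b² + 46/3.
  reduce S modulo (f_1, f_2, f_3):
  remainder 3a - 41/6b² + 46/3 ≠ 0; add h_4 = 3a - 41/6b² + 46/3 to the basis.

S(f_1,f_3): lcm = a²b. S = -⅔a² + 23/6ab - 11/3a - 11/2b³ - 6b.
  reduce S modulo (f_1, f_2, f_3, h_4):
  remainder -11/2b³ - 1076/81b² - 101/36b + 571/162 ≠ 0; add h_5 = -11/2b³ - 1076/81b² - 101/36b + 571/162 to the basis.

S(f_2,f_3): lcm = a²b. S = -⅔a² + ⅚ab - 11/3a + 4/3b³ - 64/3b.
  reduce S modulo (f_1, f_2, f_3, h_4, h_5):
  remainder -31939/2673b² - 25327/1188b + 27569/5346 ≠ 0; add h_6 = -31939/2673b² - 25327/1188b + 27569/5346 to the basis.

S(f_1,h_4): lcm = a². S = 41/18ab² - 19/9a - 11/2b² - 6.
  reduce S modulo (f_1, f_2, f_3, h_4, h_5, h_6):
  remainder 925583/726192b + 925583/363096 ≠ 0; add h_7 = 925583/726192b + 925583/363096 to the basis.

The other S-polynomials (S(f_2,h_4), S(f_3,h_4), S(f_1,h_5), S(f_2,h_5), S(f_3,h_5), S(h_4,h_5), S(f_1,h_6), S(f_2,h_6), S(f_3,h_6), S(h_4,h_6), S(h_5,h_6), S(f_1,h_7), S(f_2,h_7), S(f_3,h_7), S(h_4,h_7), S(h_5,h_7), S(h_6,h_7)) all reduce to 0 modulo the current basis, so we have a Gröbner basis.
Inter-reduce: drop elements whose leading term is divisible by another's, tail-reduce, and make monic.
Reduced Gröbner basis: {a - 4, b + 2}.

The lex basis is triangular: the last element involves only b. Solving b + 2 = 0 gives b ∈ {-2}; substituting each value into the earlier elements determines the remaining variables.
  b = -2: the earlier basis element becomes a - 4 = 0, giving a = 4 — point (4, -2).
A lex Gröbner basis triangularizes the system, enabling back-substitution.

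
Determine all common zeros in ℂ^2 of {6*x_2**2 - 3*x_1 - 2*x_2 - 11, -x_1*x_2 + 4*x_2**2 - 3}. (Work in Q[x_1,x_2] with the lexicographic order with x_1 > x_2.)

{(-1, -1), (10/3 - sqrt(46), 5/3 - sqrt(46)/6), (10/3 + sqrt(46), sqrt(46)/6 + 5/3)}

Compute a lex Gröbner basis by Buchberger's algorithm.
f_1 = -3*x_1 + 6*x_2**2 - 2*x_2 - 11, LT = x_1.
f_2 = -x_1*x_2 + 4*x_2**2 - 3, LT = x_1*x_2.

S(f_1,f_2): lcm = x_1*x_2. S = -2*x_2**3 + 14/3*x_2**2 + 11/3*x_2 - 3.
  leading term x_2**3: no divisor's leading term divides it; move -2*x_2**3 to the remainder.
  leading term x_2**2: no divisor's leading term divides it; move 14/3*x_2**2 to the remainder.
  leading term x_2: no divisor's leading term divides it; move 11/3*x_2 to the remainder.
  leading term 1: no divisor's leading term divides it; move -3 to the remainder.
  remainder -2*x_2**3 + 14/3*x_2**2 + 11/3*x_2 - 3 ≠ 0; add h_3 = -2*x_2**3 + 14/3*x_2**2 + 11/3*x_2 - 3 to the basis.

S(f_1,h_3): leading monomials are coprime, so the S-polynomial reduces to 0 (Buchberger's first criterion).
S(f_2,h_3): lcm = x_1*x_2**3. S = 7/3*x_1*x_2**2 + 11/6*x_1*x_2 - 3/2*x_1 - 4*x_2**4 + 3*x_2**2.
  leading term x_1*x_2**2: subtract (-7/9*x_2**2)·f_1 from 7/3*x_1*x_2**2 + 11/6*x_1*x_2 - 3/2*x_1 - 4*x_2**4 + 3*x_2**2 → 11/6*x_1*x_2 - 3/2*x_1 + 2/3*x_2**4 - 14/9*x_2**3 - 50/9*x_2**2
  leading term x_1*x_2: subtract (-11/18*x_2)·f_1 from 11/6*x_1*x_2 - 3/2*x_1 + 2/3*x_2**4 - 14/9*x_2**3 - 50/9*x_2**2 → -3/2*x_1 + 2/3*x_2**4 + 19/9*x_2**3 - 61/9*x_2**2 - 121/18*x_2
  leading term x_1: subtract (1/2)·f_1 from -3/2*x_1 + 2/3*x_2**4 + 19/9*x_2**3 - 61/9*x_2**2 - 121/18*x_2 → 2/3*x_2**4 + 19/9*x_2**3 - 88/9*x_2**2 - 103/18*x_2 + 11/2
  leading term x_2**4: subtract (-1/3*x_2)·h_3 from 2/3*x_2**4 + 19/9*x_2**3 - 88/9*x_2**2 - 103/18*x_2 + 11/2 → 11/3*x_2**3 - 77/9*x_2**2 - 121/18*x_2 + 11/2
  leading term x_2**3: subtract (-11/6)·h_3 from 11/3*x_2**3 - 77/9*x_2**2 - 121/18*x_2 + 11/2 → 0
  remainder 0.

Every S-polynomial of the final basis reduces to 0, so we have a Gröbner basis.
Inter-reduce: drop elements whose leading term is divisible by another's, tail-reduce, and make monic.
Reduced Gröbner basis: {x_1 - 2*x_2**2 + 2/3*x_2 + 11/3, x_2**3 - 7/3*x_2**2 - 11/6*x_2 + 3/2}.

Since the basis is lex-ordered, x_2**3 - 7/3*x_2**2 - 11/6*x_2 + 3/2 is univariate in x_2. Its roots are {-1, 5/3 - sqrt(46)/6, sqrt(46)/6 + 5/3}. Back-substituting each root into the other basis elements fixes the other coordinates.
  x_2 = -1: the earlier basis element becomes x_1 + 1 = 0, giving x_1 = -1 — point (-1, -1).
  x_2 = 5/3 - sqrt(46)/6: the earlier basis element becomes x_1 - 10/3 + sqrt(46) = 0, giving x_1 = 10/3 - sqrt(46) — point (10/3 - sqrt(46), 5/3 - sqrt(46)/6).
  x_2 = sqrt(46)/6 + 5/3: the earlier basis element becomes x_1 - sqrt(46) - 10/3 = 0, giving x_1 = 10/3 + sqrt(46) — point (10/3 + sqrt(46), sqrt(46)/6 + 5/3).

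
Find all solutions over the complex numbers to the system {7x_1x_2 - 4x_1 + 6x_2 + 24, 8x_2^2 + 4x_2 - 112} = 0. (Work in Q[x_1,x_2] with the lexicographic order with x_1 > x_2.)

{(0, -4), (-90/41, 7/2)}

Compute a lex Gröbner basis by Buchberger's algorithm.
f_1 = 7x_1x_2 - 4x_1 + 6x_2 + 24, LT = x_1x_2.
f_2 = 8x_2^2 + 4x_2 - 112, LT = x_2^2.

S(f_1,f_2): lcm = x_1x_2^2. S = -15/14x_1x_2 + 14x_1 + 6/7x_2^2 + 24/7x_2.
  leading term x_1x_2: subtract (-15/98)·f_1 from -15/14x_1x_2 + 14x_1 + 6/7x_2^2 + 24/7x_2 → 656/49x_1 + 6/7x_2^2 + 213/49x_2 + 180/49
  leading term x_1: no divisor's leading term divides it; move 656/49x_1 to the remainder.
  leading term x_2^2: subtract (3/28)·f_2 from 6/7x_2^2 + 213/49x_2 + 180/49 → 192/49x_2 + 768/49
  leading term x_2: no divisor's leading term divides it; move 192/49x_2 to the remainder.
  leading term 1: no divisor's leading term divides it; move 768/49 to the remainder.
  remainder 656/49x_1 + 192/49x_2 + 768/49 ≠ 0; add h_3 = 656/49x_1 + 192/49x_2 + 768/49 to the basis.

S(f_1,h_3): lcm = x_1x_2. S = -4/7x_1 - 12/41x_2^2 - 90/287x_2 + 24/7.
  leading term x_1: subtract (-7/164)·h_3 from -4/7x_1 - 12/41x_2^2 - 90/287x_2 + 24/7 → -12/41x_2^2 - 6/41x_2 + 168/41
  leading term x_2^2: subtract (-3/82)·f_2 from -12/41x_2^2 - 6/41x_2 + 168/41 → 0
  remainder 0.

S(f_2,h_3): leading monomials are coprime, so the S-polynomial reduces to 0 (Buchberger's first criterion).
Every S-polynomial of the final basis reduces to 0, so we have a Gröbner basis.
Inter-reduce: drop elements whose leading term is divisible by another's, tail-reduce, and make monic.
Reduced Gröbner basis: {x_1 + 12/41x_2 + 48/41, x_2^2 + 1/2x_2 - 14}.

From the last basis element, x_2^2 + 1/2x_2 - 14 = 0, so x_2 takes values in {-4, 7/2}. Each choice, substituted upward through the basis, yields the corresponding point(s) of the solution set.
  x_2 = -4: the earlier basis element becomes x_1 = 0, giving x_1 = 0 — point (0, -4).
  x_2 = 7/2: the earlier basis element becomes x_1 + 90/41 = 0, giving x_1 = -90/41 — point (-90/41, 7/2).
Each listed point satisfies every original equation (direct substitution).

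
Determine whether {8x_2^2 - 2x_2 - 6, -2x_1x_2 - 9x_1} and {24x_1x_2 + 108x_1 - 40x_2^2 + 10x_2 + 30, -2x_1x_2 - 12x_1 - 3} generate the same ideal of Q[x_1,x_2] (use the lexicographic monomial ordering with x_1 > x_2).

No, the ideals differ.

Equality of ideals is decidable: compute both reduced Gröbner bases (unique for the ordering) and check whether they agree.
Buchberger on the first generating set:
f_1 = 8x_2^2 - 2x_2 - 6, LT = x_2^2.
f_2 = -2x_1x_2 - 9x_1, LT = x_1x_2.

S(f_1,f_2): lcm = x_1x_2^2. S = -19/4x_1x_2 - 3/4x_1.
  reduce S modulo (f_1, f_2):
  remainder 165/8x_1 ≠ 0; add g_3 = 165/8x_1 to the basis.

The other S-polynomials (S(f_1,g_3), S(f_2,g_3)) all reduce to 0 modulo the current basis, so we have a Gröbner basis.
Inter-reduce: drop elements whose leading term is divisible by another's, tail-reduce, and make monic.
Reduced Gröbner basis: {x_1, x_2^2 - 1/4x_2 - 3/4}.

Buchberger on the second generating set:
h_1 = 24x_1x_2 + 108x_1 - 40x_2^2 + 10x_2 + 30, LT = x_1x_2.
h_2 = -2x_1x_2 - 12x_1 - 3, LT = x_1x_2.

S(h_1,h_2): lcm = x_1x_2. S = -3/2x_1 - 5/3x_2^2 + 5/12x_2 - 1/4.
  reduce S modulo (h_1, h_2):
  remainder -3/2x_1 - 5/3x_2^2 + 5/12x_2 - 1/4 ≠ 0; add k_3 = -3/2x_1 - 5/3x_2^2 + 5/12x_2 - 1/4 to the basis.

S(h_1,k_3): lcm = x_1x_2. S = 9/2x_1 - 10/9x_2^3 - 25/18x_2^2 + 1/4x_2 + 5/4.
  reduce S modulo (h_1, h_2, k_3):
  remainder -10/9x_2^3 - 115/18x_2^2 + 3/2x_2 + 1/2 ≠ 0; add k_4 = -10/9x_2^3 - 115/18x_2^2 + 3/2x_2 + 1/2 to the basis.

The other S-polynomials (S(h_2,k_3), S(h_1,k_4), S(h_2,k_4), S(k_3,k_4)) all reduce to 0 modulo the current basis, so we have a Gröbner basis.
Inter-reduce: drop elements whose leading term is divisible by another's, tail-reduce, and make monic.
Reduced Gröbner basis: {x_1 + 10/9x_2^2 - 5/18x_2 + 1/6, x_2^3 + 23/4x_2^2 - 27/20x_2 - 9/20}.

The bases are distinct; the ideals are different.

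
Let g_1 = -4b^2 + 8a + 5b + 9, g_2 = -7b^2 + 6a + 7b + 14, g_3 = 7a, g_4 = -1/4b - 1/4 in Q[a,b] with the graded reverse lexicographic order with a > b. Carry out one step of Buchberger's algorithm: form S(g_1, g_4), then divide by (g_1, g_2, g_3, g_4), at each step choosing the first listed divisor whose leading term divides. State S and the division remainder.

lcm(LM(g_1), LM(g_4)) = b^2.
S = (lcm/LT(g_1))·g_1 − (lcm/LT(g_4))·g_4 = -2a - 9/4b - 9/4.
Reduce S modulo (g_1, g_2, g_3, g_4) in that order:
  leading term a: subtract (-2/7)·g_3 from -2a - 9/4b - 9/4 → -9/4b - 9/4
  leading term b: subtract (9)·g_4 from -9/4b - 9/4 → 0
The remainder is 0, so this S-polynomial contributes no new basis element.

S(g_1, g_4) = -2a - 9/4b - 9/4; remainder on division = 0.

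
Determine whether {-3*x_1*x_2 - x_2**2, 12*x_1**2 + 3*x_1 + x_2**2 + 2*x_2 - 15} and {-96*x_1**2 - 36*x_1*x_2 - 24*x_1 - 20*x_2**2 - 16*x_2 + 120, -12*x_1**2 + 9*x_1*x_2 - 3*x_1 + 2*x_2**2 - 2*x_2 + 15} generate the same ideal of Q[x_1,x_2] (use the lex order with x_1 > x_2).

Equality of ideals is decidable: compute both reduced Gröbner bases (unique for the ordering) and check whether they agree.
Buchberger on the first generating set:
f_1 = -3*x_1*x_2 - x_2**2, LT = x_1*x_2.
f_2 = 12*x_1**2 + 3*x_1 + x_2**2 + 2*x_2 - 15, LT = x_1**2.

S(f_1,f_2): lcm = x_1**2*x_2. S = 1/3*x_1*x_2**2 - 1/4*x_1*x_2 - 1/12*x_2**3 - 1/6*x_2**2 + 5/4*x_2.
  leading term x_1*x_2**2: subtract (-1/9*x_2)·f_1 from 1/3*x_1*x_2**2 - 1/4*x_1*x_2 - 1/12*x_2**3 - 1/6*x_2**2 + 5/4*x_2 → -1/4*x_1*x_2 - 7/36*x_2**3 - 1/6*x_2**2 + 5/4*x_2
  leading term x_1*x_2: subtract (1/12)·f_1 from -1/4*x_1*x_2 - 7/36*x_2**3 - 1/6*x_2**2 + 5/4*x_2 → -7/36*x_2**3 - 1/12*x_2**2 + 5/4*x_2
  leading term x_2**3: no divisor's leading term divides it; move -7/36*x_2**3 to the remainder.
  leading term x_2**2: no divisor's leading term divides it; move -1/12*x_2**2 to the remainder.
  leading term x_2: no divisor's leading term divides it; move 5/4*x_2 to the remainder.
  remainder -7/36*x_2**3 - 1/12*x_2**2 + 5/4*x_2 ≠ 0; add g_3 = -7/36*x_2**3 - 1/12*x_2**2 + 5/4*x_2 to the basis.

The other S-polynomials (S(f_1,g_3), S(f_2,g_3)) all reduce to 0 modulo the current basis, so we have a Gröbner basis.
Inter-reduce: drop elements whose leading term is divisible by another's, tail-reduce, and make monic.
Reduced Gröbner basis: {x_1**2 + 1/4*x_1 + 1/12*x_2**2 + 1/6*x_2 - 5/4, x_1*x_2 + 1/3*x_2**2, x_2**3 + 3/7*x_2**2 - 45/7*x_2}.

Buchberger on the second generating set:
h_1 = -96*x_1**2 - 36*x_1*x_2 - 24*x_1 - 20*x_2**2 - 16*x_2 + 120, LT = x_1**2.
h_2 = -12*x_1**2 + 9*x_1*x_2 - 3*x_1 + 2*x_2**2 - 2*x_2 + 15, LT = x_1**2.

S(h_1,h_2): lcm = x_1**2. S = 9/8*x_1*x_2 + 3/8*x_2**2.
  leading term x_1*x_2: no divisor's leading term divides it; move 9/8*x_1*x_2 to the remainder.
  leading term x_2**2: no divisor's leading term divides it; move 3/8*x_2**2 to the remainder.
  remainder 9/8*x_1*x_2 + 3/8*x_2**2 ≠ 0; add k_3 = 9/8*x_1*x_2 + 3/8*x_2**2 to the basis.

S(h_1,k_3): lcm = x_1**2*x_2. S = 1/24*x_1*x_2**2 + 1/4*x_1*x_2 + 5/24*x_2**3 + 1/6*x_2**2 - 5/4*x_2.
  leading term x_1*x_2**2: subtract (1/27*x_2)·k_3 from 1/24*x_1*x_2**2 + 1/4*x_1*x_2 + 5/24*x_2**3 + 1/6*x_2**2 - 5/4*x_2 → 1/4*x_1*x_2 + 7/36*x_2**3 + 1/6*x_2**2 - 5/4*x_2
  leading term x_1*x_2: subtract (2/9)·k_3 from 1/4*x_1*x_2 + 7/36*x_2**3 + 1/6*x_2**2 - 5/4*x_2 → 7/36*x_2**3 + 1/12*x_2**2 - 5/4*x_2
  leading term x_2**3: no divisor's leading term divides it; move 7/36*x_2**3 to the remainder.
  leading term x_2**2: no divisor's leading term divides it; move 1/12*x_2**2 to the remainder.
  leading term x_2: no divisor's leading term divides it; move -5/4*x_2 to the remainder.
  remainder 7/36*x_2**3 + 1/12*x_2**2 - 5/4*x_2 ≠ 0; add k_4 = 7/36*x_2**3 + 1/12*x_2**2 - 5/4*x_2 to the basis.

The other S-polynomials (S(h_2,k_3), S(h_1,k_4), S(h_2,k_4), S(k_3,k_4)) all reduce to 0 modulo the current basis, so we have a Gröbner basis.
Inter-reduce: drop elements whose leading term is divisible by another's, tail-reduce, and make monic.
Reduced Gröbner basis: {x_1**2 + 1/4*x_1 + 1/12*x_2**2 + 1/6*x_2 - 5/4, x_1*x_2 + 1/3*x_2**2, x_2**3 + 3/7*x_2**2 - 45/7*x_2}.

These coincide, so the ideals are equal.

Yes, the ideals are equal.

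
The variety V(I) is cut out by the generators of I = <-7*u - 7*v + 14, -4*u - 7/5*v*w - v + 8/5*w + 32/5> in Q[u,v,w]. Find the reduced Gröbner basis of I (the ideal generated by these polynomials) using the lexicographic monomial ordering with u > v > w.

f_1 = -7*u - 7*v + 14, LT = u.
f_2 = -4*u - 7/5*v*w - v + 8/5*w + 32/5, LT = u.

S(f_1,f_2): lcm = u. S = -7/20*v*w + 3/4*v + 2/5*w - 2/5.
  reduce S modulo (f_1, f_2):
  remainder -7/20*v*w + 3/4*v + 2/5*w - 2/5 ≠ 0; add g_3 = -7/20*v*w + 3/4*v + 2/5*w - 2/5 to the basis.

The other S-polynomials (S(f_1,g_3), S(f_2,g_3)) all reduce to 0 modulo the current basis, so we have a Gröbner basis.
Inter-reduce: drop elements whose leading term is divisible by another's, tail-reduce, and make monic.

G = {u + v - 2, v*w - 15/7*v - 8/7*w + 8/7}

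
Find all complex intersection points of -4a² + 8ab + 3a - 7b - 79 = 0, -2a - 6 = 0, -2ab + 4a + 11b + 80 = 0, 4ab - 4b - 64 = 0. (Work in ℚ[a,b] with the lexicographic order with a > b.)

Compute a lex Gröbner basis by Buchberger's algorithm.
f_1 = -4a² + 8ab + 3a - 7b - 79, LT = a².
f_2 = -2a - 6, LT = a.
f_3 = -2ab + 4a + 11b + 80, LT = ab.
f_4 = 4ab - 4b - 64, LT = ab.

S(f_1,f_2): lcm = a². S = -2ab - 15/4a + 7/4b + 79/4.
  reduce S modulo (f_1, f_2, f_3, f_4):
  remainder 31/4b + 31 ≠ 0; add h_5 = 31/4b + 31 to the basis.

The other S-polynomials (S(f_1,f_3), S(f_1,f_4), S(f_2,f_3), S(f_2,f_4), S(f_3,f_4), S(f_1,h_5), S(f_2,h_5), S(f_3,h_5), S(f_4,h_5)) all reduce to 0 modulo the current basis, so we have a Gröbner basis.
Inter-reduce: drop elements whose leading term is divisible by another's, tail-reduce, and make monic.
Reduced Gröbner basis: {a + 3, b + 4}.

Elimination: the polynomial b + 4 lies in the elimination ideal for b, so b ∈ {-4}. For each such b, the remaining basis elements (now univariate) give the rest of the solution.
  b = -4: the earlier basis element becomes a + 3 = 0, giving a = -3 — point (-3, -4).

{(-3, -4)}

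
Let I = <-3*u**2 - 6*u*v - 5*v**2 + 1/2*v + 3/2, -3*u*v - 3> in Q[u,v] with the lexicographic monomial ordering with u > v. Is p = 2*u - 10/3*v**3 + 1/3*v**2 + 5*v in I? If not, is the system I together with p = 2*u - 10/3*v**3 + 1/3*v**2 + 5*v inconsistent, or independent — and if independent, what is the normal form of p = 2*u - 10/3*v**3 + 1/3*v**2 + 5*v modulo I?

2*u - 10/3*v**3 + 1/3*v**2 + 5*v lies in I (it reduces to 0).

First compute the reduced Gröbner basis of I by Buchberger's algorithm.
f_1 = -3*u**2 - 6*u*v - 5*v**2 + 1/2*v + 3/2, LT = u**2.
f_2 = -3*u*v - 3, LT = u*v.

S(f_1,f_2): lcm = u**2*v. S = 2*u*v**2 - u + 5/3*v**3 - 1/6*v**2 - 1/2*v.
  leading term u*v**2: subtract (-2/3*v)·f_2 from 2*u*v**2 - u + 5/3*v**3 - 1/6*v**2 - 1/2*v → -u + 5/3*v**3 - 1/6*v**2 - 5/2*v
  leading term u: no divisor's leading term divides it; move -u to the remainder.
  leading term v**3: no divisor's leading term divides it; move 5/3*v**3 to the remainder.
  leading term v**2: no divisor's leading term divides it; move -1/6*v**2 to the remainder.
  leading term v: no divisor's leading term divides it; move -5/2*v to the remainder.
  remainder -u + 5/3*v**3 - 1/6*v**2 - 5/2*v ≠ 0; add h_3 = -u + 5/3*v**3 - 1/6*v**2 - 5/2*v to the basis.

S(f_2,h_3): lcm = u*v. S = 5/3*v**4 - 1/6*v**3 - 5/2*v**2 + 1.
  leading term v**4: no divisor's leading term divides it; move 5/3*v**4 to the remainder.
  leading term v**3: no divisor's leading term divides it; move -1/6*v**3 to the remainder.
  leading term v**2: no divisor's leading term divides it; move -5/2*v**2 to the remainder.
  leading term 1: no divisor's leading term divides it; move 1 to the remainder.
  remainder 5/3*v**4 - 1/6*v**3 - 5/2*v**2 + 1 ≠ 0; add h_4 = 5/3*v**4 - 1/6*v**3 - 5/2*v**2 + 1 to the basis.

The other S-polynomials (S(f_1,h_3), S(f_1,h_4), S(f_2,h_4), S(h_3,h_4)) all reduce to 0 modulo the current basis, so we have a Gröbner basis.
Inter-reduce: drop elements whose leading term is divisible by another's, tail-reduce, and make monic.
Reduced Gröbner basis: {u - 5/3*v**3 + 1/6*v**2 + 5/2*v, v**4 - 1/10*v**3 - 3/2*v**2 + 3/5}.
Label its elements g_1 = u - 5/3*v**3 + 1/6*v**2 + 5/2*v, g_2 = v**4 - 1/10*v**3 - 3/2*v**2 + 3/5.

Reduce p = 2*u - 10/3*v**3 + 1/3*v**2 + 5*v modulo G:
  leading term u: subtract (2)·g_1 from 2*u - 10/3*v**3 + 1/3*v**2 + 5*v → 0
  normal form = 0.
Since the normal form is 0, p ∈ I.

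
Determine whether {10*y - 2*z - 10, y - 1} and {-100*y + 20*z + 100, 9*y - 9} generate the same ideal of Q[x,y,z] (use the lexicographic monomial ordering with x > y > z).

Equality of ideals is decidable: compute both reduced Gröbner bases (unique for the ordering) and check whether they agree.
Buchberger on the first generating set:
f_1 = 10*y - 2*z - 10, LT = y.
f_2 = y - 1, LT = y.

S(f_1,f_2): lcm = y. S = -1/5*z.
  reduce S modulo (f_1, f_2):
  remainder -1/5*z ≠ 0; add g_3 = -1/5*z to the basis.

The other S-polynomials (S(f_1,g_3), S(f_2,g_3)) all reduce to 0 modulo the current basis, so we have a Gröbner basis.
Inter-reduce: drop elements whose leading term is divisible by another's, tail-reduce, and make monic.
Reduced Gröbner basis: {y - 1, z}.

Buchberger on the second generating set:
h_1 = -100*y + 20*z + 100, LT = y.
h_2 = 9*y - 9, LT = y.

S(h_1,h_2): lcm = y. S = -1/5*z.
  reduce S modulo (h_1, h_2):
  remainder -1/5*z ≠ 0; add k_3 = -1/5*z to the basis.

The other S-polynomials (S(h_1,k_3), S(h_2,k_3)) all reduce to 0 modulo the current basis, so we have a Gröbner basis.
Inter-reduce: drop elements whose leading term is divisible by another's, tail-reduce, and make monic.
Reduced Gröbner basis: {y - 1, z}.

These coincide, so the ideals are equal.

Yes, the ideals are equal.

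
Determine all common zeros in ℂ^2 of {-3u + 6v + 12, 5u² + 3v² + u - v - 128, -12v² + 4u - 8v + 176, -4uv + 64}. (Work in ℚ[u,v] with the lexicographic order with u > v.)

Compute a lex Gröbner basis by Buchberger's algorithm.
f_1 = -3u + 6v + 12, LT = u.
f_2 = 5u² + u + 3v² - v - 128, LT = u².
f_3 = 4u - 12v² - 8v + 176, LT = u.
f_4 = -4uv + 64, LT = uv.

S(f_1,f_2): lcm = u². S = -2uv - 21/5u - ⅗v² + ⅕v + 128/5.
  leading term uv: subtract (⅔v)·f_1 from -2uv - 21/5u - ⅗v² + ⅕v + 128/5 → -21/5u - 23/5v² - 39/5v + 128/5
  leading term u: subtract (7/5)·f_1 from -21/5u - 23/5v² - 39/5v + 128/5 → -23/5v² - 81/5v + 44/5
  leading term v²: no divisor's leading term divides it; move -23/5v² to the remainder.
  leading term v: no divisor's leading term divides it; move -81/5v to the remainder.
  leading term 1: no divisor's leading term divides it; move 44/5 to the remainder.
  remainder -23/5v² - 81/5v + 44/5 ≠ 0; add h_5 = -23/5v² - 81/5v + 44/5 to the basis.

S(f_1,f_3): lcm = u. S = 3v² - 48.
  leading term v²: subtract (-15/23)·h_5 from 3v² - 48 → -243/23v - 972/23
  leading term v: no divisor's leading term divides it; move -243/23v to the remainder.
  leading term 1: no divisor's leading term divides it; move -972/23 to the remainder.
  remainder -243/23v - 972/23 ≠ 0; add h_6 = -243/23v - 972/23 to the basis.

S(f_1,f_4): lcm = uv. S = -2v² - 4v + 16.
  leading term v²: subtract (10/23)·h_5 from -2v² - 4v + 16 → 70/23v + 280/23
  leading term v: subtract (-70/243)·h_6 from 70/23v + 280/23 → 0
  remainder 0.

S(f_2,f_3): lcm = u². S = 3uv² + 2uv - 219/5u + ⅗v² - ⅕v - 128/5.
  leading term uv²: subtract (-v²)·f_1 from 3uv² + 2uv - 219/5u + ⅗v² - ⅕v - 128/5 → 2uv - 219/5u + 6v³ + 63/5v² - ⅕v - 128/5
  leading term uv: subtract (-⅔v)·f_1 from 2uv - 219/5u + 6v³ + 63/5v² - ⅕v - 128/5 → -219/5u + 6v³ + 83/5v² + 39/5v - 128/5
  leading term u: subtract (73/5)·f_1 from -219/5u + 6v³ + 83/5v² + 39/5v - 128/5 → 6v³ + 83/5v² - 399/5v - 1004/5
  leading term v³: subtract (-30/23v)·h_5 from 6v³ + 83/5v² - 399/5v - 1004/5 → -521/115v² - 7857/115v - 1004/5
  leading term v²: subtract (521/529)·h_5 from -521/115v² - 7857/115v - 1004/5 → -27702/529v - 110808/529
  leading term v: subtract (114/23)·h_6 from -27702/529v - 110808/529 → 0
  remainder 0.

S(f_2,f_4): lcm = u²v. S = ⅕uv + 16u + ⅗v³ - ⅕v² - 128/5v.
  leading term uv: subtract (-1/15v)·f_1 from ⅕uv + 16u + ⅗v³ - ⅕v² - 128/5v → 16u + ⅗v³ + ⅕v² - 124/5v
  leading term u: subtract (-16/3)·f_1 from 16u + ⅗v³ + ⅕v² - 124/5v → ⅗v³ + ⅕v² + 36/5v + 64
  leading term v³: subtract (-3/23v)·h_5 from ⅗v³ + ⅕v² + 36/5v + 64 → -44/23v² + 192/23v + 64
  leading term v²: subtract (220/529)·h_5 from -44/23v² + 192/23v + 64 → 7980/529v + 31920/529
  leading term v: subtract (-2660/1863)·h_6 from 7980/529v + 31920/529 → 0
  remainder 0.

S(f_3,f_4): lcm = uv. S = -3v³ - 2v² + 44v + 16.
  leading term v³: subtract (15/23v)·h_5 from -3v³ - 2v² + 44v + 16 → 197/23v² + 880/23v + 16
  leading term v²: subtract (-985/529)·h_5 from 197/23v² + 880/23v + 16 → 4283/529v + 17132/529
  leading term v: subtract (-4283/5589)·h_6 from 4283/529v + 17132/529 → 0
  remainder 0.

S(f_1,h_5): leading monomials are coprime, so the S-polynomial reduces to 0 (Buchberger's first criterion).
S(f_2,h_5): leading monomials are coprime, so the S-polynomial reduces to 0 (Buchberger's first criterion).
S(f_3,h_5): leading monomials are coprime, so the S-polynomial reduces to 0 (Buchberger's first criterion).
S(f_4,h_5): lcm = uv². S = -81/23uv + 44/23u - 16v.
  leading term uv: subtract (27/23v)·f_1 from -81/23uv + 44/23u - 16v → 44/23u - 162/23v² - 692/23v
  leading term u: subtract (-44/69)·f_1 from 44/23u - 162/23v² - 692/23v → -162/23v² - 604/23v + 176/23
  leading term v²: subtract (810/529)·h_5 from -162/23v² - 604/23v + 176/23 → -770/529v - 3080/529
  leading term v: subtract (770/5589)·h_6 from -770/529v - 3080/529 → 0
  remainder 0.

S(f_1,h_6): leading monomials are coprime, so the S-polynomial reduces to 0 (Buchberger's first criterion).
S(f_2,h_6): leading monomials are coprime, so the S-polynomial reduces to 0 (Buchberger's first criterion).
S(f_3,h_6): leading monomials are coprime, so the S-polynomial reduces to 0 (Buchberger's first criterion).
S(f_4,h_6): lcm = uv. S = -4u - 16.
  leading term u: subtract (4/3)·f_1 from -4u - 16 → -8v - 32
  leading term v: subtract (184/243)·h_6 from -8v - 32 → 0
  remainder 0.

S(h_5,h_6): lcm = v². S = -11/23v - 44/23.
  leading term v: subtract (11/243)·h_6 from -11/23v - 44/23 → 0
  remainder 0.

Every S-polynomial of the final basis reduces to 0, so we have a Gröbner basis.
Inter-reduce: drop elements whose leading term is divisible by another's, tail-reduce, and make monic.
Reduced Gröbner basis: {u + 4, v + 4}.

A lex Gröbner basis eliminates variables successively. Here v + 4 depends only on v, with roots {-4}; lifting each root through the earlier basis elements recovers the full solutions.
  v = -4: the earlier basis element becomes u + 4 = 0, giving u = -4 — point (-4, -4).
Check: every point annihilates each of the original generators.
Zero-dimensionality of the ideal guarantees finitely many solutions over ℂ.

{(-4, -4)}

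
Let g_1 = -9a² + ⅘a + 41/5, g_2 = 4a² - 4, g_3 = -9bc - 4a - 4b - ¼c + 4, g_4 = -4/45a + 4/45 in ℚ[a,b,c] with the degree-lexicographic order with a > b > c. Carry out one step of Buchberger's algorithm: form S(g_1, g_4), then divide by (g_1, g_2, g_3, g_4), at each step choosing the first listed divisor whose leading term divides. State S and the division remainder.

S(g_1, g_4) = 41/45a - 41/45; remainder on division = 0.

lcm(LM(g_1), LM(g_4)) = a².
S = (lcm/LT(g_1))·g_1 − (lcm/LT(g_4))·g_4 = 41/45a - 41/45.
Reduce S modulo (g_1, g_2, g_3, g_4) in that order:
  leading term a: subtract (-41/4)·g_4 from 41/45a - 41/45 → 0
The remainder is 0, so this S-polynomial contributes no new basis element.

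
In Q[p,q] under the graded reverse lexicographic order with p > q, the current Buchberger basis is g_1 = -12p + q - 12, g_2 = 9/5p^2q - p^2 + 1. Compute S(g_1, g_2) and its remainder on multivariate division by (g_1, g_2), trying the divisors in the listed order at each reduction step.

lcm(LM(g_1), LM(g_2)) = p^2q.
S = (lcm/LT(g_1))·g_1 − (lcm/LT(g_2))·g_2 = -1/12pq^2 + 5/9p^2 + pq - 5/9.
Reduce S modulo (g_1, g_2) in that order:
  leading term pq^2: subtract (1/144q^2)·g_1 from -1/12pq^2 + 5/9p^2 + pq - 5/9 → -1/144q^3 + 5/9p^2 + pq + 1/12q^2 - 5/9
  leading term q^3: no divisor's leading term divides it; move -1/144q^3 to the remainder.
  leading term p^2: subtract (-5/108p)·g_1 from 5/9p^2 + pq + 1/12q^2 - 5/9 → 113/108pq + 1/12q^2 - 5/9p - 5/9
  leading term pq: subtract (-113/1296q)·g_1 from 113/108pq + 1/12q^2 - 5/9p - 5/9 → 221/1296q^2 - 5/9p - 113/108q - 5/9
  leading term q^2: no divisor's leading term divides it; move 221/1296q^2 to the remainder.
  leading term p: subtract (5/108)·g_1 from -5/9p - 113/108q - 5/9 → -59/54q
  leading term q: no divisor's leading term divides it; move -59/54q to the remainder.
The remainder -1/144q^3 + 221/1296q^2 - 59/54q is nonzero, so it would be added as the next basis element.
An S-polynomial is built so that the two leading terms cancel; whether anything survives reduction is exactly the Gröbner-basis criterion.

S(g_1, g_2) = -1/12pq^2 + 5/9p^2 + pq - 5/9; remainder on division = -1/144q^3 + 221/1296q^2 - 59/54q.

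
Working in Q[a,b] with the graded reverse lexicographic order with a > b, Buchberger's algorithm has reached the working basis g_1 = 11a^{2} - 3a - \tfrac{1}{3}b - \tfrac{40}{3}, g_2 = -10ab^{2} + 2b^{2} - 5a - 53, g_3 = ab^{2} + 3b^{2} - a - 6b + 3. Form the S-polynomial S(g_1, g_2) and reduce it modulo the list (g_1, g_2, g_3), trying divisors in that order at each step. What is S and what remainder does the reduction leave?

lcm(LM(g_1), LM(g_2)) = a^{2}b^{2}.
S = (lcm/LT(g_1))·g_1 − (lcm/LT(g_2))·g_2 = -\tfrac{4}{55}ab^{2} - \tfrac{1}{33}b^{3} - \tfrac{1}{2}a^{2} - \tfrac{40}{33}b^{2} - \tfrac{53}{10}a.
Reduce S modulo (g_1, g_2, g_3) in that order:
  leading term ab^{2}: subtract (\tfrac{2}{275})·g_2 from -\tfrac{4}{55}ab^{2} - \tfrac{1}{33}b^{3} - \tfrac{1}{2}a^{2} - \tfrac{40}{33}b^{2} - \tfrac{53}{10}a → -\tfrac{1}{33}b^{3} - \tfrac{1}{2}a^{2} - \tfrac{92}{75}b^{2} - \tfrac{579}{110}a + \tfrac{106}{275}
  leading term b^{3}: no divisor's leading term divides it; move -\tfrac{1}{33}b^{3} to the remainder.
  leading term a^{2}: subtract (-\tfrac{1}{22})·g_1 from -\tfrac{1}{2}a^{2} - \tfrac{92}{75}b^{2} - \tfrac{579}{110}a + \tfrac{106}{275} → -\tfrac{92}{75}b^{2} - \tfrac{27}{5}a - \tfrac{1}{66}b - \tfrac{182}{825}
  leading term b^{2}: no divisor's leading term divides it; move -\tfrac{92}{75}b^{2} to the remainder.
  leading term a: no divisor's leading term divides it; move -\tfrac{27}{5}a to the remainder.
  leading term b: no divisor's leading term divides it; move -\tfrac{1}{66}b to the remainder.
  leading term 1: no divisor's leading term divides it; move -\tfrac{182}{825} to the remainder.
The remainder -\tfrac{1}{33}b^{3} - \tfrac{92}{75}b^{2} - \tfrac{27}{5}a - \tfrac{1}{66}b - \tfrac{182}{825} is nonzero, so it would be added as the next basis element.
An S-polynomial is built so that the two leading terms cancel; whether anything survives reduction is exactly the Gröbner-basis criterion.

S(g_1, g_2) = -\tfrac{4}{55}ab^{2} - \tfrac{1}{33}b^{3} - \tfrac{1}{2}a^{2} - \tfrac{40}{33}b^{2} - \tfrac{53}{10}a; remainder on division = -\tfrac{1}{33}b^{3} - \tfrac{92}{75}b^{2} - \tfrac{27}{5}a - \tfrac{1}{66}b - \tfrac{182}{825}.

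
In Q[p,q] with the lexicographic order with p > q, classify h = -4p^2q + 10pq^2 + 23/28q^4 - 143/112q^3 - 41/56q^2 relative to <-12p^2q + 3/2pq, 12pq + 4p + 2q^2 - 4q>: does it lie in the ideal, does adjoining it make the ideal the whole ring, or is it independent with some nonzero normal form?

First compute the reduced Gröbner basis of I by Buchberger's algorithm.
f_1 = -12p^2q + 3/2pq, LT = p^2q.
f_2 = 12pq + 4p + 2q^2 - 4q, LT = pq.

S(f_1,f_2): lcm = p^2q. S = -1/3p^2 - 1/6pq^2 + 5/24pq.
  leading term p^2: no divisor's leading term divides it; move -1/3p^2 to the remainder.
  leading term pq^2: subtract (-1/72q)·f_2 from -1/6pq^2 + 5/24pq → 19/72pq + 1/36q^3 - 1/18q^2
  leading term pq: subtract (19/864)·f_2 from 19/72pq + 1/36q^3 - 1/18q^2 → -19/216p + 1/36q^3 - 43/432q^2 + 19/216q
  leading term p: no divisor's leading term divides it; move -19/216p to the remainder.
  leading term q^3: no divisor's leading term divides it; move 1/36q^3 to the remainder.
  leading term q^2: no divisor's leading term divides it; move -43/432q^2 to the remainder.
  leading term q: no divisor's leading term divides it; move 19/216q to the remainder.
  remainder -1/3p^2 - 19/216p + 1/36q^3 - 43/432q^2 + 19/216q ≠ 0; add k_3 = -1/3p^2 - 19/216p + 1/36q^3 - 43/432q^2 + 19/216q to the basis.

S(f_1,k_3): lcm = p^2q. S = -7/18pq + 1/12q^4 - 43/144q^3 + 19/72q^2.
  leading term pq: subtract (-7/216)·f_2 from -7/18pq + 1/12q^4 - 43/144q^3 + 19/72q^2 → 7/54p + 1/12q^4 - 43/144q^3 + 71/216q^2 - 7/54q
  leading term p: no divisor's leading term divides it; move 7/54p to the remainder.
  leading term q^4: no divisor's leading term divides it; move 1/12q^4 to the remainder.
  leading term q^3: no divisor's leading term divides it; move -43/144q^3 to the remainder.
  leading term q^2: no divisor's leading term divides it; move 71/216q^2 to the remainder.
  leading term q: no divisor's leading term divides it; move -7/54q to the remainder.
  remainder 7/54p + 1/12q^4 - 43/144q^3 + 71/216q^2 - 7/54q ≠ 0; add k_4 = 7/54p + 1/12q^4 - 43/144q^3 + 71/216q^2 - 7/54q to the basis.

S(f_1,k_4): lcm = p^2q. S = -9/14pq^5 + 129/56pq^4 - 71/28pq^3 + pq^2 - 1/8pq.
  leading term pq^5: subtract (-3/56q^4)·f_2 from -9/14pq^5 + 129/56pq^4 - 71/28pq^3 + pq^2 - 1/8pq → 141/56pq^4 - 71/28pq^3 + pq^2 - 1/8pq + 3/28q^6 - 3/14q^5
  leading term pq^4: subtract (47/224q^3)·f_2 from 141/56pq^4 - 71/28pq^3 + pq^2 - 1/8pq + 3/28q^6 - 3/14q^5 → -27/8pq^3 + pq^2 - 1/8pq + 3/28q^6 - 71/112q^5 + 47/56q^4
  leading term pq^3: subtract (-9/32q^2)·f_2 from -27/8pq^3 + pq^2 - 1/8pq + 3/28q^6 - 71/112q^5 + 47/56q^4 → 17/8pq^2 - 1/8pq + 3/28q^6 - 71/112q^5 + 157/112q^4 - 9/8q^3
  leading term pq^2: subtract (17/96q)·f_2 from 17/8pq^2 - 1/8pq + 3/28q^6 - 71/112q^5 + 157/112q^4 - 9/8q^3 → -5/6pq + 3/28q^6 - 71/112q^5 + 157/112q^4 - 71/48q^3 + 17/24q^2
  leading term pq: subtract (-5/72)·f_2 from -5/6pq + 3/28q^6 - 71/112q^5 + 157/112q^4 - 71/48q^3 + 17/24q^2 → 5/18p + 3/28q^6 - 71/112q^5 + 157/112q^4 - 71/48q^3 + 61/72q^2 - 5/18q
  leading term p: subtract (15/7)·k_4 from 5/18p + 3/28q^6 - 71/112q^5 + 157/112q^4 - 71/48q^3 + 61/72q^2 - 5/18q → 3/28q^6 - 71/112q^5 + 137/112q^4 - 47/56q^3 + 1/7q^2
  leading term q^6: no divisor's leading term divides it; move 3/28q^6 to the remainder.
  leading term q^5: no divisor's leading term divides it; move -71/112q^5 to the remainder.
  leading term q^4: no divisor's leading term divides it; move 137/112q^4 to the remainder.
  leading term q^3: no divisor's leading term divides it; move -47/56q^3 to the remainder.
  leading term q^2: no divisor's leading term divides it; move 1/7q^2 to the remainder.
  remainder 3/28q^6 - 71/112q^5 + 137/112q^4 - 47/56q^3 + 1/7q^2 ≠ 0; add k_5 = 3/28q^6 - 71/112q^5 + 137/112q^4 - 47/56q^3 + 1/7q^2 to the basis.

S(f_2,k_4): lcm = pq. S = 1/3p - 9/14q^5 + 129/56q^4 - 71/28q^3 + 7/6q^2 - 1/3q.
  leading term p: subtract (18/7)·k_4 from 1/3p - 9/14q^5 + 129/56q^4 - 71/28q^3 + 7/6q^2 - 1/3q → -9/14q^5 + 117/56q^4 - 99/56q^3 + 9/28q^2
  leading term q^5: no divisor's leading term divides it; move -9/14q^5 to the remainder.
  leading term q^4: no divisor's leading term divides it; move 117/56q^4 to the remainder.
  leading term q^3: no divisor's leading term divides it; move -99/56q^3 to the remainder.
  leading term q^2: no divisor's leading term divides it; move 9/28q^2 to the remainder.
  remainder -9/14q^5 + 117/56q^4 - 99/56q^3 + 9/28q^2 ≠ 0; add k_6 = -9/14q^5 + 117/56q^4 - 99/56q^3 + 9/28q^2 to the basis.

The other S-polynomials (S(f_2,k_3), S(k_3,k_4), S(f_1,k_5), S(f_2,k_5), S(k_3,k_5), S(k_4,k_5), S(f_1,k_6), S(f_2,k_6), S(k_3,k_6), S(k_4,k_6), S(k_5,k_6)) all reduce to 0 modulo the current basis, so we have a Gröbner basis.
Inter-reduce: drop elements whose leading term is divisible by another's, tail-reduce, and make monic.
Reduced Gröbner basis: {p + 9/14q^4 - 129/56q^3 + 71/28q^2 - q, q^5 - 13/4q^4 + 11/4q^3 - 1/2q^2}.
Label its elements g_1 = p + 9/14q^4 - 129/56q^3 + 71/28q^2 - q, g_2 = q^5 - 13/4q^4 + 11/4q^3 - 1/2q^2.

Reduce h = -4p^2q + 10pq^2 + 23/28q^4 - 143/112q^3 - 41/56q^2 modulo G:
  leading term p^2q: subtract (-4pq)·g_1 from -4p^2q + 10pq^2 + 23/28q^4 - 143/112q^3 - 41/56q^2 → 18/7pq^5 - 129/14pq^4 + 71/7pq^3 + 6pq^2 + 23/28q^4 - 143/112q^3 - 41/56q^2
  leading term pq^5: subtract (18/7q^5)·g_1 from 18/7pq^5 - 129/14pq^4 + 71/7pq^3 + 6pq^2 + 23/28q^4 - 143/112q^3 - 41/56q^2 → -129/14pq^4 + 71/7pq^3 + 6pq^2 - 81/49q^9 + 1161/196q^8 - 639/98q^7 + 18/7q^6 + 23/28q^4 - 143/112q^3 - 41/56q^2
  leading term pq^4: subtract (-129/14q^4)·g_1 from -129/14pq^4 + 71/7pq^3 + 6pq^2 - 81/49q^9 + 1161/196q^8 - 639/98q^7 + 18/7q^6 + 23/28q^4 - 143/112q^3 - 41/56q^2 → 71/7pq^3 + 6pq^2 - 81/49q^9 + 1161/98q^8 - 21753/784q^7 + 10167/392q^6 - 129/14q^5 + 23/28q^4 - 143/112q^3 - 41/56q^2
  leading term pq^3: subtract (71/7q^3)·g_1 from 71/7pq^3 + 6pq^2 - 81/49q^9 + 1161/98q^8 - 21753/784q^7 + 10167/392q^6 - 129/14q^5 + 23/28q^4 - 143/112q^3 - 41/56q^2 → 6pq^2 - 81/49q^9 + 1161/98q^8 - 26865/784q^7 + 9663/196q^6 - 6847/196q^5 + 307/28q^4 - 143/112q^3 - 41/56q^2
  leading term pq^2: subtract (6q^2)·g_1 from 6pq^2 - 81/49q^9 + 1161/98q^8 - 26865/784q^7 + 9663/196q^6 - 6847/196q^5 + 307/28q^4 - 143/112q^3 - 41/56q^2 → -81/49q^9 + 1161/98q^8 - 26865/784q^7 + 8907/196q^6 - 2069/98q^5 - 17/4q^4 + 529/112q^3 - 41/56q^2
  leading term q^9: subtract (-81/49q^4)·g_2 from -81/49q^9 + 1161/98q^8 - 26865/784q^7 + 8907/196q^6 - 2069/98q^5 - 17/4q^4 + 529/112q^3 - 41/56q^2 → 1269/196q^8 - 23301/784q^7 + 8745/196q^6 - 2069/98q^5 - 17/4q^4 + 529/112q^3 - 41/56q^2
  leading term q^8: subtract (1269/196q^3)·g_2 from 1269/196q^8 - 23301/784q^7 + 8745/196q^6 - 2069/98q^5 - 17/4q^4 + 529/112q^3 - 41/56q^2 → -243/28q^7 + 429/16q^6 - 143/8q^5 - 17/4q^4 + 529/112q^3 - 41/56q^2
  leading term q^7: subtract (-243/28q^2)·g_2 from -243/28q^7 + 429/16q^6 - 143/8q^5 - 17/4q^4 + 529/112q^3 - 41/56q^2 → -39/28q^6 + 671/112q^5 - 481/56q^4 + 529/112q^3 - 41/56q^2
  leading term q^6: subtract (-39/28q)·g_2 from -39/28q^6 + 671/112q^5 - 481/56q^4 + 529/112q^3 - 41/56q^2 → 41/28q^5 - 533/112q^4 + 451/112q^3 - 41/56q^2
  leading term q^5: subtract (41/28)·g_2 from 41/28q^5 - 533/112q^4 + 451/112q^3 - 41/56q^2 → 0
  normal form = 0.
Since the normal form is 0, h ∈ I.

The remainder on division by a Gröbner basis is unique — it is the normal form.

-4p^2q + 10pq^2 + 23/28q^4 - 143/112q^3 - 41/56q^2 lies in I (it reduces to 0).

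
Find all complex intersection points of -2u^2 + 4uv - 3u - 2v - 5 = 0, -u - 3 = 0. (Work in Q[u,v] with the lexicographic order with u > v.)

{(-3, -1)}

Compute a lex Gröbner basis by Buchberger's algorithm.
f_1 = -2u^2 + 4uv - 3u - 2v - 5, LT = u^2.
f_2 = -u - 3, LT = u.

S(f_1,f_2): lcm = u^2. S = -2uv - 3/2u + v + 5/2.
  reduce S modulo (f_1, f_2):
  remainder 7v + 7 ≠ 0; add h_3 = 7v + 7 to the basis.

The other S-polynomials (S(f_1,h_3), S(f_2,h_3)) all reduce to 0 modulo the current basis, so we have a Gröbner basis.
Inter-reduce: drop elements whose leading term is divisible by another's, tail-reduce, and make monic.
Reduced Gröbner basis: {u + 3, v + 1}.

Elimination: the polynomial v + 1 lies in the elimination ideal for v, so v ∈ {-1}. For each such v, the remaining basis elements (now univariate) give the rest of the solution.
  v = -1: the earlier basis element becomes u + 3 = 0, giving u = -3 — point (-3, -1).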